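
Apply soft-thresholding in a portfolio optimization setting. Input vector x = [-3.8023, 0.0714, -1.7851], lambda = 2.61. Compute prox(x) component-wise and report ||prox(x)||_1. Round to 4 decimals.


Soft-thresholding with lambda = 2.61:
prox(-3.8023) = sign(-3.8023)*max(|-3.8023| - 2.61, 0) = -1.1923
prox(0.0714) = sign(0.0714)*max(|0.0714| - 2.61, 0) = 0.0
prox(-1.7851) = sign(-1.7851)*max(|-1.7851| - 2.61, 0) = 0.0
prox(x) = [-1.1923, 0.0, 0.0]
||prox(x)||_1 = 1.1923 + 0.0 + 0.0 = 1.1923


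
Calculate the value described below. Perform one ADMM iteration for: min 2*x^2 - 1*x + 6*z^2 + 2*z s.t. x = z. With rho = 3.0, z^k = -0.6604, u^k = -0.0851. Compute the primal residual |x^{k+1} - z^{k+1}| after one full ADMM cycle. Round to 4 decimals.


ADMM iteration with rho = 3.0, z^k = -0.6604, u^k = -0.0851
Step 1: x-update.
Minimize 2*x^2 - 1*x + (3.0/2)*(x + 0.6604 - 0.0851)^2
FOC: (2*2 + 3.0)*x = 1 + 3.0*(-0.6604 + 0.0851)
x^{k+1} = -0.1037
Step 2: z-update.
Minimize 6*z^2 + 2*z + (3.0/2)*(-0.1037 - z - 0.0851)^2
FOC: (2*6 + 3.0)*z = -2 + 3.0*(-0.1037 - 0.0851)
z^{k+1} = -0.1711
Step 3: u-update.
u^{k+1} = -0.0851 - 0.1037 + 0.1711 = -0.0177
Step 4: Primal residual = |-0.1037 + 0.1711| = 0.0674


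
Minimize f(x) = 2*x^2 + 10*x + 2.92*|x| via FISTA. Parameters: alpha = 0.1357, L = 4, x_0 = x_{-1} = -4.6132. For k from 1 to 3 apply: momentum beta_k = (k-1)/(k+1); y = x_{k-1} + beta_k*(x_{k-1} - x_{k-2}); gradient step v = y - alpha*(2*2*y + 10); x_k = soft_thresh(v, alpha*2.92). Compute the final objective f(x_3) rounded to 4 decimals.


FISTA on f(x) = 2*x^2 + 10*x + 2.92*|x|
L = 4, alpha = 0.1357
Iteration 1: beta = 0.0, y = -4.6132 + 0.0*(-4.6132 + 4.6132) = -4.6132
  grad(y) = -8.4528, v = y - alpha*grad = -3.4662
  prox(v) = soft_thresh(-3.4662, 0.3962) = -3.0699
Iteration 2: beta = 0.3333, y = -3.0699 + 0.3333*(-3.0699 + 4.6132) = -2.5555
  grad(y) = -0.2219, v = y - alpha*grad = -2.5254
  prox(v) = soft_thresh(-2.5254, 0.3962) = -2.1291
Iteration 3: beta = 0.5, y = -2.1291 + 0.5*(-2.1291 + 3.0699) = -1.6587
  grad(y) = 3.3651, v = y - alpha*grad = -2.1154
  prox(v) = soft_thresh(-2.1154, 0.3962) = -1.7191
f(x_3) = 2*(-1.7191)^2 + 10*(-1.7191) + 2.92*|-1.7191| = -6.2606


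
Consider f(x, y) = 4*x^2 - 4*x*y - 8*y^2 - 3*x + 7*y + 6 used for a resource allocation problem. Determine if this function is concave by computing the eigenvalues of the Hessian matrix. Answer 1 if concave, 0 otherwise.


The Hessian of f(x,y) = 4*x^2 - 4*x*y - 8*y^2 - 3*x + 7*y + 6 is:
H = [[8, -4], [-4, -16]]
Trace = 8 - 16 = -8
Determinant = 8*-16 - (-4)^2 = -144
Discriminant = (-8)^2 - 4*-144 = 640.0
Eigenvalues: lambda_1 = -16.6491, lambda_2 = 8.6491
The function is not concave.

0


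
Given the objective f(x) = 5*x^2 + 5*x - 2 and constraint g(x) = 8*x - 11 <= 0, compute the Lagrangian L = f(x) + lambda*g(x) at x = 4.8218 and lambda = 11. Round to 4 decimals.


Step 1: Evaluate f(x).
f(4.8218) = 5*4.8218^2 + 5*4.8218 - 2 = 138.3578
Step 2: Evaluate g(x).
g(4.8218) = 8*4.8218 - 11 = 27.5744
Step 3: Compute Lagrangian.
L = 138.3578 + 11*27.5744 = 441.6762


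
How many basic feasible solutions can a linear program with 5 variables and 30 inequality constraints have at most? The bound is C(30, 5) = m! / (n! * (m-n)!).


Each vertex corresponds to some choice of n active constraints out of m, so the number of vertices is at most C(m, n) = m! / (n!(m-n)!).
m = 30, n = 5
Numerator: 30 * 29 * 28 * 27 * 26
Denominator: 5! = 120
C(30, 5) = 142506


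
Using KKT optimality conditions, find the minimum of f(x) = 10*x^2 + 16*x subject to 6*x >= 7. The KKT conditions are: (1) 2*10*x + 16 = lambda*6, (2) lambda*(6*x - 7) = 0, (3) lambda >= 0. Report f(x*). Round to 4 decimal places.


Step 1: Try lambda = 0 (constraint inactive).
x_unc = -16/(2*10) = -0.8
Check: 6*-0.8 = -4.8 < 7 -- violated!
Step 2: Constraint must be active: 6*x = 7
x* = 7/6 = 1.1667 (rounded; the exact value 7/6 is used below)
lambda = (2*10*(7/6) + 16)/6 = 6.5556
Step 3: Compute optimal value.
f(x*) = 10*(7/6)^2 + 16*(7/6) = 32.2778


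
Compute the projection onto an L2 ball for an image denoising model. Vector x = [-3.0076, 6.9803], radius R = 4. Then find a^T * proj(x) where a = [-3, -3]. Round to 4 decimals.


Step 1: Compute ||x|| (intermediates to 6 decimals).
||x|| = sqrt((-3.0076)^2 + 6.9803^2) = 7.600674
Step 2: Project.
Since ||x|| > R, scale = R/||x|| = 4/7.600674 = 0.526269, proj(x) = scale * x
proj(x) = [-1.582807, 3.673516]
Step 3: Dot product.
a^T * proj(x) = -3*(-1.582807) - 3*3.673516 = -6.2721


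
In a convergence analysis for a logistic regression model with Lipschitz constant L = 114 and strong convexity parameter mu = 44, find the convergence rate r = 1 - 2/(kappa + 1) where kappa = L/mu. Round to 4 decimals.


Step 1: Compute the condition number.
kappa = L/mu = 114/44 = 2.5909
Step 2: Compute the convergence rate.
r = 1 - 2/(kappa + 1) = 1 - 2*mu/(L + mu) = (L - mu)/(L + mu) = 70/158 = 0.443


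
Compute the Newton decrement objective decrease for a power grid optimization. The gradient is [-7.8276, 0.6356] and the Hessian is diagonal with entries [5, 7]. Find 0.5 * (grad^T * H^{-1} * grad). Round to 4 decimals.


Step 1: H is diagonal, so H^(-1) * g = [-1.5655, 0.0908].
Step 2: g^T H^(-1) g = sum_i g_i^2 / H_ii
  = (-7.8276)^2/5 + (0.6356)^2/7
  = 12.2543 + 0.0577 = 12.312
Step 3: Objective decrease = 0.5 * g^T H^(-1) g = 6.156


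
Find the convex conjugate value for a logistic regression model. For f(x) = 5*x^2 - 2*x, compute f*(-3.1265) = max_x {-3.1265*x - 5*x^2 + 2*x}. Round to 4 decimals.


f*(y) = sup_x {y*x - a*x^2 - b*x} = sup_x {(y-b)*x - a*x^2}
FOC: (y - b) - 2a*x = 0 => x* = (y - b)/(2a)
x* = (-3.1265 + 2)/(2*5) = -0.1127
f*(-3.1265) = (y-b)^2/(4a) = (-3.1265 + 2)^2/(4*5)
= 1.269/20 = 0.0635


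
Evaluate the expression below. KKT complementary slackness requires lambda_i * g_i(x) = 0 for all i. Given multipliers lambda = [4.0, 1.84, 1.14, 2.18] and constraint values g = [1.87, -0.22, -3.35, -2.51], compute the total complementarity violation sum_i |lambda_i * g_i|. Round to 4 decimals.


KKT complementary slackness check:
lambda_1 * g_1 = 4.0 * 1.87 = 7.48
lambda_2 * g_2 = 1.84 * -0.22 = -0.4048
lambda_3 * g_3 = 1.14 * -3.35 = -3.819
lambda_4 * g_4 = 2.18 * -2.51 = -5.4718
Total violation = 7.48 + 0.4048 + 3.819 + 5.4718 = 17.1756


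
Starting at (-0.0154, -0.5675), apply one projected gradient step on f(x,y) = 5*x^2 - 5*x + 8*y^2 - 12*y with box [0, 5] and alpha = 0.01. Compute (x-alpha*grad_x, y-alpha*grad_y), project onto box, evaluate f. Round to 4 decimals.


Step 1: Compute gradient at (-0.0154, -0.5675).
grad_x = 2*5*-0.0154 - 5 = -5.154
grad_y = 2*8*-0.5675 - 12 = -21.08
Step 2: Gradient step.
x_raw = -0.0154 - 0.01*-5.154 = 0.0361
y_raw = -0.5675 - 0.01*-21.08 = -0.3567
Step 3: Project onto [0, 5].
x_proj = clip(0.0361) = 0.0361
y_proj = clip(-0.3567) = 0.0
Step 4: Evaluate f.
f(0.0361, 0.0) = -0.1742


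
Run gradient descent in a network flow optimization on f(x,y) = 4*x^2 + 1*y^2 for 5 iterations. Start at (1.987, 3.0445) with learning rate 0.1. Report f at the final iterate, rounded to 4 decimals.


Gradient descent on f(x,y) = 4*x^2 + 1*y^2.
Starting point: (1.987, 3.0445), alpha = 0.1
Step 1: grad_x = 2*4*1.987 = 15.896, grad_y = 2*1*3.0445 = 6.089
  x_1 = 1.987 - 0.1*15.896 = 0.3974
  y_1 = 3.0445 - 0.1*6.089 = 2.4356
Step 2: grad_x = 2*4*0.3974 = 3.1792, grad_y = 2*1*2.4356 = 4.8712
  x_2 = 0.3974 - 0.1*3.1792 = 0.0795
  y_2 = 2.4356 - 0.1*4.8712 = 1.9485
Step 3: grad_x = 2*4*0.0795 = 0.6358, grad_y = 2*1*1.9485 = 3.897
  x_3 = 0.0795 - 0.1*0.6358 = 0.0159
  y_3 = 1.9485 - 0.1*3.897 = 1.5588
Step 4: grad_x = 2*4*0.0159 = 0.1272, grad_y = 2*1*1.5588 = 3.1176
  x_4 = 0.0159 - 0.1*0.1272 = 0.0032
  y_4 = 1.5588 - 0.1*3.1176 = 1.247
Step 5: grad_x = 2*4*0.0032 = 0.0254, grad_y = 2*1*1.247 = 2.4941
  x_5 = 0.0032 - 0.1*0.0254 = 0.0006
  y_5 = 1.247 - 0.1*2.4941 = 0.9976
f(0.0006, 0.9976) = 4*0.0006^2 + 1*0.9976^2 = 0.9953


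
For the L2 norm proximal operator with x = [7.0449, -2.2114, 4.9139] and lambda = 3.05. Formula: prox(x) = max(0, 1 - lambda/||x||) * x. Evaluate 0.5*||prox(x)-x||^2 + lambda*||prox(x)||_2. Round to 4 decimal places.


Step 1: Compute ||x||.
||x|| = 8.8695
Step 2: Compute scaling factor.
scale = max(0, 1 - 3.05/8.8695) = 0.6561
Step 3: prox(x) = [4.6223, -1.451, 3.2241]
||prox(x)|| = 5.8195
Step 4: Proximal objective.
0.5*||prox-x||^2 = 4.6513
lambda*||prox|| = 17.7495
Total = 22.4006


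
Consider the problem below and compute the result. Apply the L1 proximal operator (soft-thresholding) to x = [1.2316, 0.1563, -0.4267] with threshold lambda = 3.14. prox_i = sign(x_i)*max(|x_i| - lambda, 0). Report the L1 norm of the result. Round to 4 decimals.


Soft-thresholding with lambda = 3.14:
prox(1.2316) = sign(1.2316)*max(|1.2316| - 3.14, 0) = 0.0
prox(0.1563) = sign(0.1563)*max(|0.1563| - 3.14, 0) = 0.0
prox(-0.4267) = sign(-0.4267)*max(|-0.4267| - 3.14, 0) = 0.0
prox(x) = [0.0, 0.0, 0.0]
||prox(x)||_1 = 0.0 + 0.0 + 0.0 = 0.0


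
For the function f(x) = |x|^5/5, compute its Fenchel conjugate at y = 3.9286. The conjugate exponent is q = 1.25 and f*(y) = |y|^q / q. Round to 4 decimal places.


The conjugate exponent q satisfies 1/p + 1/q = 1.
p = 5, so q = 5/(5 - 1) = 1.25
|y|^q = 3.9286^1.25 = 5.5309
f*(3.9286) = 5.5309 / 1.25 = 4.4247


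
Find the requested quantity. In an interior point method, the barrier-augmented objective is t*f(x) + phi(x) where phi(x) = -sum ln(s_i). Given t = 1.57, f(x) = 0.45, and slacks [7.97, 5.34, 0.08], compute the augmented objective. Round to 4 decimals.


Step 1: Compute log-barrier.
ln values: [2.0757, 1.6752, -2.5257]
phi = -(2.0757 + 1.6752 - 2.5257) = -1.2252
Step 2: Compute augmented objective.
t*f(x) = 1.57*0.45 = 0.7065
Total = 0.7065 - 1.2252 = -0.5187


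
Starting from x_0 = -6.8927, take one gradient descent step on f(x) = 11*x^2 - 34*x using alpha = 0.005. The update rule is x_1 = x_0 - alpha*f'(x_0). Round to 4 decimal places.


We compute the gradient at x_0 and apply the update.
f'(x) = 22*x - 34
f'(-6.8927) = 22*-6.8927 - 34 = -185.6394
x_1 = -6.8927 - 0.005*-185.6394 = -5.9645


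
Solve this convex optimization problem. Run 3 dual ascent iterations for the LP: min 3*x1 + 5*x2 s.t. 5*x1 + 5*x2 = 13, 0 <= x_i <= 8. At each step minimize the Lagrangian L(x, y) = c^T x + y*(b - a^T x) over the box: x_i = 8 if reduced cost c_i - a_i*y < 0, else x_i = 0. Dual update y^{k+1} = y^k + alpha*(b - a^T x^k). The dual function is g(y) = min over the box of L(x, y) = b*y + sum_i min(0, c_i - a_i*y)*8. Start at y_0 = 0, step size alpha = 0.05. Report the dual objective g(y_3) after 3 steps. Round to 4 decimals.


Dual ascent for LP: min 3*x1 + 5*x2, 5*x1 + 5*x2 = 13, 0 <= x_i <= 8
Step 1: y^k = 0.0, reduced costs: (3.0, 5.0)
  x^k = (0.0, 0.0), subgradient = b - a^T x = 13.0
  y^{k+1} = 0.0 + 0.05*13.0 = 0.65
Step 2: y^k = 0.65, reduced costs: (-0.25, 1.75)
  x^k = (8.0, 0.0), subgradient = b - a^T x = -27.0
  y^{k+1} = 0.65 + 0.05*-27.0 = -0.7
Step 3: y^k = -0.7, reduced costs: (6.5, 8.5)
  x^k = (0.0, 0.0), subgradient = b - a^T x = 13.0
  y^{k+1} = -0.7 + 0.05*13.0 = -0.05
Dual objective at y_3 = -0.05: reduced costs (3.25, 5.25), box minimizer x = (0.0, 0.0)
g(y_3) = b*y + (c1 - a1*y)*x1 + (c2 - a2*y)*x2 = 13*(-0.05) + 3.25*0.0 + 5.25*0.0 = -0.65 + 0.0 + 0.0 = -0.65


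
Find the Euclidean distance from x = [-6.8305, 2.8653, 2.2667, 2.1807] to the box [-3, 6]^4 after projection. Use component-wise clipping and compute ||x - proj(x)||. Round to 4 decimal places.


Project each component onto [-3, 6].
clip(-6.8305) = -3.0, clip(2.8653) = 2.8653, clip(2.2667) = 2.2667, clip(2.1807) = 2.1807
Projection = [-3.0, 2.8653, 2.2667, 2.1807]
Squared diffs: [14.6727, 0.0, 0.0, 0.0]
Distance = sqrt(14.6727) = 3.8305


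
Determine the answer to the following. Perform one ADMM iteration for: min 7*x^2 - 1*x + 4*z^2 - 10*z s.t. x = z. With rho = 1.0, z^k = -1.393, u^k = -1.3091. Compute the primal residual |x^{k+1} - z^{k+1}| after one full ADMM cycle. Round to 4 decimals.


ADMM iteration with rho = 1.0, z^k = -1.393, u^k = -1.3091
Step 1: x-update.
Minimize 7*x^2 - 1*x + (1.0/2)*(x + 1.393 - 1.3091)^2
FOC: (2*7 + 1.0)*x = 1 + 1.0*(-1.393 + 1.3091)
x^{k+1} = 0.0611
Step 2: z-update.
Minimize 4*z^2 - 10*z + (1.0/2)*(0.0611 - z - 1.3091)^2
FOC: (2*4 + 1.0)*z = 10 + 1.0*(0.0611 - 1.3091)
z^{k+1} = 0.9724
Step 3: u-update.
u^{k+1} = -1.3091 + 0.0611 - 0.9724 = -2.2205
Step 4: Primal residual = |0.0611 - 0.9724| = 0.9114


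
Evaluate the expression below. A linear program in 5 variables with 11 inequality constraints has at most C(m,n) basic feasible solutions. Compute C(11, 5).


Each vertex corresponds to some choice of n active constraints out of m, so the number of vertices is at most C(m, n) = m! / (n!(m-n)!).
m = 11, n = 5
Numerator: 11 * 10 * 9 * 8 * 7
Denominator: 5! = 120
C(11, 5) = 462


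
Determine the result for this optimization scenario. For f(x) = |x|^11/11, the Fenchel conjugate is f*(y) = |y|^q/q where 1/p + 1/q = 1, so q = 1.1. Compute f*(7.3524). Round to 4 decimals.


The conjugate exponent q satisfies 1/p + 1/q = 1.
p = 11, so q = 11/(11 - 1) = 1.1
|y|^q = 7.3524^1.1 = 8.9758
f*(7.3524) = 8.9758 / 1.1 = 8.1598


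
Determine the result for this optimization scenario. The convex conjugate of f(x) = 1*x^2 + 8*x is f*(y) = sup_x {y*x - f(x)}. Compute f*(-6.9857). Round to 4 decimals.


f*(y) = sup_x {y*x - a*x^2 - b*x} = sup_x {(y-b)*x - a*x^2}
FOC: (y - b) - 2a*x = 0 => x* = (y - b)/(2a)
x* = (-6.9857 - 8)/(2*1) = -7.4929
f*(-6.9857) = (y-b)^2/(4a) = (-6.9857 - 8)^2/(4*1)
= 224.5712/4 = 56.1428


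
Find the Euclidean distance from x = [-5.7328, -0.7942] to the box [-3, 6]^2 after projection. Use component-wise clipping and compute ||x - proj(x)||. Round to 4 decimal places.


Project each component onto [-3, 6].
clip(-5.7328) = -3.0, clip(-0.7942) = -0.7942
Projection = [-3.0, -0.7942]
Squared diffs: [7.4682, 0.0]
Distance = sqrt(7.4682) = 2.7328


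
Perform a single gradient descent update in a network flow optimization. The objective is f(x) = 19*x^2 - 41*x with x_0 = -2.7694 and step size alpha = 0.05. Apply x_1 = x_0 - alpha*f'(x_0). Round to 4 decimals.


We compute the gradient at x_0 and apply the update.
f'(x) = 38*x - 41
f'(-2.7694) = 38*-2.7694 - 41 = -146.2372
x_1 = -2.7694 - 0.05*-146.2372 = 4.5425


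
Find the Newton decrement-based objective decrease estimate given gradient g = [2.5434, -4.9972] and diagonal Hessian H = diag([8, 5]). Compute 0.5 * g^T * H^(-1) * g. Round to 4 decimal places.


Step 1: H is diagonal, so H^(-1) * g = [0.3179, -0.9994].
Step 2: g^T H^(-1) g = sum_i g_i^2 / H_ii
  = (2.5434)^2/8 + (-4.9972)^2/5
  = 0.8086 + 4.9944 = 5.803
Step 3: Objective decrease = 0.5 * g^T H^(-1) g = 2.9015


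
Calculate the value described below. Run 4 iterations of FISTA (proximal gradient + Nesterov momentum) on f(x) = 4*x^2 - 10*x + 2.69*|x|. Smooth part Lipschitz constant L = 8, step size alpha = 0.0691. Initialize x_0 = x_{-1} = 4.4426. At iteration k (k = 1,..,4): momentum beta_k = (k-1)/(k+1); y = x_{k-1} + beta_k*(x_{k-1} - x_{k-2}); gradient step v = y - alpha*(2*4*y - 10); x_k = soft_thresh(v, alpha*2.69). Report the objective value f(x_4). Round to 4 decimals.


FISTA on f(x) = 4*x^2 - 10*x + 2.69*|x|
L = 8, alpha = 0.0691
Iteration 1: beta = 0.0, y = 4.4426 + 0.0*(4.4426 - 4.4426) = 4.4426
  grad(y) = 25.5408, v = y - alpha*grad = 2.6777
  prox(v) = soft_thresh(2.6777, 0.1859) = 2.4919
Iteration 2: beta = 0.3333, y = 2.4919 + 0.3333*(2.4919 - 4.4426) = 1.8416
  grad(y) = 4.7328, v = y - alpha*grad = 1.5146
  prox(v) = soft_thresh(1.5146, 0.1859) = 1.3287
Iteration 3: beta = 0.5, y = 1.3287 + 0.5*(1.3287 - 2.4919) = 0.7471
  grad(y) = -4.0232, v = y - alpha*grad = 1.0251
  prox(v) = soft_thresh(1.0251, 0.1859) = 0.8392
Iteration 4: beta = 0.6, y = 0.8392 + 0.6*(0.8392 - 1.3287) = 0.5455
  grad(y) = -5.6356, v = y - alpha*grad = 0.935
  prox(v) = soft_thresh(0.935, 0.1859) = 0.7491
f(x_4) = 4*0.7491^2 - 10*0.7491 + 2.69*|0.7491| = -3.2313


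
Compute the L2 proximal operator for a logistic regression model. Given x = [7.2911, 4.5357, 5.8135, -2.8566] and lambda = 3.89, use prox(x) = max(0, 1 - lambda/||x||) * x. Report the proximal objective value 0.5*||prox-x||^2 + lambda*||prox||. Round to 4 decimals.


Step 1: Compute ||x||.
||x|| = 10.7559
Step 2: Compute scaling factor.
scale = max(0, 1 - 3.89/10.7559) = 0.6383
Step 3: prox(x) = [4.6542, 2.8953, 3.711, -1.8235]
||prox(x)|| = 6.8659
Step 4: Proximal objective.
0.5*||prox-x||^2 = 7.5661
lambda*||prox|| = 26.7084
Total = 34.2745


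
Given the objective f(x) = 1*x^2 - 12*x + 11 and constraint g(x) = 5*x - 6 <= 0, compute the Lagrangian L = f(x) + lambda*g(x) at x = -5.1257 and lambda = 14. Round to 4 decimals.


Step 1: Evaluate f(x).
f(-5.1257) = 1*(-5.1257)^2 - 12*(-5.1257) + 11 = 98.7812
Step 2: Evaluate g(x).
g(-5.1257) = 5*-5.1257 - 6 = -31.6285
Step 3: Compute Lagrangian.
L = 98.7812 + 14*-31.6285 = -344.0178


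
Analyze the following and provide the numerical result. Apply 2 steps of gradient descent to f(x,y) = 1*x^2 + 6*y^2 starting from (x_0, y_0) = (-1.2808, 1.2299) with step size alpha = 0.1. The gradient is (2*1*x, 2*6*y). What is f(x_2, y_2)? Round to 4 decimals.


Gradient descent on f(x,y) = 1*x^2 + 6*y^2.
Starting point: (-1.2808, 1.2299), alpha = 0.1
Step 1: grad_x = 2*1*-1.2808 = -2.5616, grad_y = 2*6*1.2299 = 14.7588
  x_1 = -1.2808 - 0.1*-2.5616 = -1.0246
  y_1 = 1.2299 - 0.1*14.7588 = -0.246
Step 2: grad_x = 2*1*-1.0246 = -2.0493, grad_y = 2*6*-0.246 = -2.9518
  x_2 = -1.0246 - 0.1*-2.0493 = -0.8197
  y_2 = -0.246 - 0.1*-2.9518 = 0.0492
f(-0.8197, 0.0492) = 1*(-0.8197)^2 + 6*0.0492^2 = 0.6864


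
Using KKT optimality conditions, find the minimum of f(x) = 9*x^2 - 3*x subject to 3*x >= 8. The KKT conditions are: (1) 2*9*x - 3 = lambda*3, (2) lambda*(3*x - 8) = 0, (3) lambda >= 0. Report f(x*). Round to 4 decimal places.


Step 1: Try lambda = 0 (constraint inactive).
x_unc = 3/(2*9) = 0.1667
Check: 3*0.1667 = 0.5001 < 8 -- violated!
Step 2: Constraint must be active: 3*x = 8
x* = 8/3 = 2.6667 (rounded; the exact value 8/3 is used below)
lambda = (2*9*(8/3) - 3)/3 = 15.0
Step 3: Compute optimal value.
f(x*) = 9*(8/3)^2 - 3*(8/3) = 56.0


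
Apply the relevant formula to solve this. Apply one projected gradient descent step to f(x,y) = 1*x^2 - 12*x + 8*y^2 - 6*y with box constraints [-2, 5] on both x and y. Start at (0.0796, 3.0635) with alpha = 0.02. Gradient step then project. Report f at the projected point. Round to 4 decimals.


Step 1: Compute gradient at (0.0796, 3.0635).
grad_x = 2*1*0.0796 - 12 = -11.8408
grad_y = 2*8*3.0635 - 6 = 43.016
Step 2: Gradient step.
x_raw = 0.0796 - 0.02*-11.8408 = 0.3164
y_raw = 3.0635 - 0.02*43.016 = 2.2032
Step 3: Project onto [-2, 5].
x_proj = clip(0.3164) = 0.3164
y_proj = clip(2.2032) = 2.2032
Step 4: Evaluate f.
f(0.3164, 2.2032) = 21.9161


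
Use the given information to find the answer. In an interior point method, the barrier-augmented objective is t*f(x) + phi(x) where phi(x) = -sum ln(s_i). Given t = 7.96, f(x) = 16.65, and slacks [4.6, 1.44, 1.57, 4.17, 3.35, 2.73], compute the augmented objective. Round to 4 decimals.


Step 1: Compute log-barrier.
ln values: [1.5261, 0.3646, 0.4511, 1.4279, 1.209, 1.0043]
phi = -(1.5261 + 0.3646 + 0.4511 + 1.4279 + 1.209 + 1.0043) = -5.983
Step 2: Compute augmented objective.
t*f(x) = 7.96*16.65 = 132.534
Total = 132.534 - 5.983 = 126.551


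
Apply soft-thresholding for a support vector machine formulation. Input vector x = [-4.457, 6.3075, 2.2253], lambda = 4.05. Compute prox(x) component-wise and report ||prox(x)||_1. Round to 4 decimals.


Soft-thresholding with lambda = 4.05:
prox(-4.457) = sign(-4.457)*max(|-4.457| - 4.05, 0) = -0.407
prox(6.3075) = sign(6.3075)*max(|6.3075| - 4.05, 0) = 2.2575
prox(2.2253) = sign(2.2253)*max(|2.2253| - 4.05, 0) = 0.0
prox(x) = [-0.407, 2.2575, 0.0]
||prox(x)||_1 = 0.407 + 2.2575 + 0.0 = 2.6645


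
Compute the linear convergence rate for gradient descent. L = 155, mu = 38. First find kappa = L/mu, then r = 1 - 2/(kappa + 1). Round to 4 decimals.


Step 1: Compute the condition number.
kappa = L/mu = 155/38 = 4.0789
Step 2: Compute the convergence rate.
r = 1 - 2/(kappa + 1) = 1 - 2*mu/(L + mu) = (L - mu)/(L + mu) = 117/193 = 0.6062


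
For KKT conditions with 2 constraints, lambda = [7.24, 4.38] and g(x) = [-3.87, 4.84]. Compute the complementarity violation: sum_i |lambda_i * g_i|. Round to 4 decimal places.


KKT complementary slackness check:
lambda_1 * g_1 = 7.24 * -3.87 = -28.0188
lambda_2 * g_2 = 4.38 * 4.84 = 21.1992
Total violation = 28.0188 + 21.1992 = 49.218


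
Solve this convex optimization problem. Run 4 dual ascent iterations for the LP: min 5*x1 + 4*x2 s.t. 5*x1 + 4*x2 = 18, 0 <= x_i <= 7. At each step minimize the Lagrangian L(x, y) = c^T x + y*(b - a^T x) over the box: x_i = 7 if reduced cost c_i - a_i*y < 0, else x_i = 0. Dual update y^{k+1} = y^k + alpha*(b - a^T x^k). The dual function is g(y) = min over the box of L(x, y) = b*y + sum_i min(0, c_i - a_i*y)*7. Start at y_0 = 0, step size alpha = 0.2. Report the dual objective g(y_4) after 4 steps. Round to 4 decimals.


Dual ascent for LP: min 5*x1 + 4*x2, 5*x1 + 4*x2 = 18, 0 <= x_i <= 7
Step 1: y^k = 0.0, reduced costs: (5.0, 4.0)
  x^k = (0.0, 0.0), subgradient = b - a^T x = 18.0
  y^{k+1} = 0.0 + 0.2*18.0 = 3.6
Step 2: y^k = 3.6, reduced costs: (-13.0, -10.4)
  x^k = (7.0, 7.0), subgradient = b - a^T x = -45.0
  y^{k+1} = 3.6 + 0.2*-45.0 = -5.4
Step 3: y^k = -5.4, reduced costs: (32.0, 25.6)
  x^k = (0.0, 0.0), subgradient = b - a^T x = 18.0
  y^{k+1} = -5.4 + 0.2*18.0 = -1.8
Step 4: y^k = -1.8, reduced costs: (14.0, 11.2)
  x^k = (0.0, 0.0), subgradient = b - a^T x = 18.0
  y^{k+1} = -1.8 + 0.2*18.0 = 1.8
Dual objective at y_4 = 1.8: reduced costs (-4.0, -3.2), box minimizer x = (7.0, 7.0)
g(y_4) = b*y + (c1 - a1*y)*x1 + (c2 - a2*y)*x2 = 18*1.8 + (-4.0)*7.0 + (-3.2)*7.0 = 32.4 - 28.0 - 22.4 = -18.0


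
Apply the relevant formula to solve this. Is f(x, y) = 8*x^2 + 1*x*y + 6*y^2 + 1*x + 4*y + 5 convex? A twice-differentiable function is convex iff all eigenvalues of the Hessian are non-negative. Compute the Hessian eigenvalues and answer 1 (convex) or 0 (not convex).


The Hessian of f(x,y) = 8*x^2 + 1*x*y + 6*y^2 + 1*x + 4*y + 5 is:
H = [[16, 1], [1, 12]]
Trace = 16 + 12 = 28
Determinant = 16*12 - (1)^2 = 191
Discriminant = (28)^2 - 4*191 = 20.0
Eigenvalues: lambda_1 = 11.7639, lambda_2 = 16.2361
The function is convex.

1


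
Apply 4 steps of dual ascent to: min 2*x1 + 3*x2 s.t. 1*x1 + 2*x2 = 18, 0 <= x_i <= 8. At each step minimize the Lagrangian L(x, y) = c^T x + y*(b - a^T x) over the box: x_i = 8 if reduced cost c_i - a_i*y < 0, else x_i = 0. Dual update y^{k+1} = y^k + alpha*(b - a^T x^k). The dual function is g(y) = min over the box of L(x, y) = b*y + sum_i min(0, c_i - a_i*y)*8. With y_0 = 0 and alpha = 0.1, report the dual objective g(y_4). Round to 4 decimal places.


Dual ascent for LP: min 2*x1 + 3*x2, 1*x1 + 2*x2 = 18, 0 <= x_i <= 8
Step 1: y^k = 0.0, reduced costs: (2.0, 3.0)
  x^k = (0.0, 0.0), subgradient = b - a^T x = 18.0
  y^{k+1} = 0.0 + 0.1*18.0 = 1.8
Step 2: y^k = 1.8, reduced costs: (0.2, -0.6)
  x^k = (0.0, 8.0), subgradient = b - a^T x = 2.0
  y^{k+1} = 1.8 + 0.1*2.0 = 2.0
Step 3: y^k = 2.0, reduced costs: (0.0, -1.0)
  x^k = (0.0, 8.0), subgradient = b - a^T x = 2.0
  y^{k+1} = 2.0 + 0.1*2.0 = 2.2
Step 4: y^k = 2.2, reduced costs: (-0.2, -1.4)
  x^k = (8.0, 8.0), subgradient = b - a^T x = -6.0
  y^{k+1} = 2.2 + 0.1*-6.0 = 1.6
Dual objective at y_4 = 1.6: reduced costs (0.4, -0.2), box minimizer x = (0.0, 8.0)
g(y_4) = b*y + (c1 - a1*y)*x1 + (c2 - a2*y)*x2 = 18*1.6 + 0.4*0.0 + (-0.2)*8.0 = 28.8 + 0.0 - 1.6 = 27.2


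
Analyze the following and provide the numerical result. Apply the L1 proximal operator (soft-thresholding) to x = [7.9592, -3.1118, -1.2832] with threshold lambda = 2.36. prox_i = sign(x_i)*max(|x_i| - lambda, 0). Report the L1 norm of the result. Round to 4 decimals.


Soft-thresholding with lambda = 2.36:
prox(7.9592) = sign(7.9592)*max(|7.9592| - 2.36, 0) = 5.5992
prox(-3.1118) = sign(-3.1118)*max(|-3.1118| - 2.36, 0) = -0.7518
prox(-1.2832) = sign(-1.2832)*max(|-1.2832| - 2.36, 0) = 0.0
prox(x) = [5.5992, -0.7518, 0.0]
||prox(x)||_1 = 5.5992 + 0.7518 + 0.0 = 6.351


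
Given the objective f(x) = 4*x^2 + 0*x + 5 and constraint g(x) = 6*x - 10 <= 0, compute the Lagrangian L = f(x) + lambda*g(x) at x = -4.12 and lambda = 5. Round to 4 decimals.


Step 1: Evaluate f(x).
f(-4.12) = 4*(-4.12)^2 + 0*(-4.12) + 5 = 72.8976
Step 2: Evaluate g(x).
g(-4.12) = 6*-4.12 - 10 = -34.72
Step 3: Compute Lagrangian.
L = 72.8976 + 5*-34.72 = -100.7024


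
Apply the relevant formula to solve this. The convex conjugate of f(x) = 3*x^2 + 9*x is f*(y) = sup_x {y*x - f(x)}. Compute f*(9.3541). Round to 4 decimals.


f*(y) = sup_x {y*x - a*x^2 - b*x} = sup_x {(y-b)*x - a*x^2}
FOC: (y - b) - 2a*x = 0 => x* = (y - b)/(2a)
x* = (9.3541 - 9)/(2*3) = 0.059
f*(9.3541) = (y-b)^2/(4a) = (9.3541 - 9)^2/(4*3)
= 0.1254/12 = 0.0104


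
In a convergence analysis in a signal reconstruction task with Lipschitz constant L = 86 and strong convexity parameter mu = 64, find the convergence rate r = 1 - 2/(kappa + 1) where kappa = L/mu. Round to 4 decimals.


Step 1: Compute the condition number.
kappa = L/mu = 86/64 = 1.3438
Step 2: Compute the convergence rate.
r = 1 - 2/(kappa + 1) = 1 - 2*mu/(L + mu) = (L - mu)/(L + mu) = 22/150 = 0.1467


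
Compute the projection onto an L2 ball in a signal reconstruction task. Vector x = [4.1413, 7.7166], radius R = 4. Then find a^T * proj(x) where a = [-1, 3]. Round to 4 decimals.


Step 1: Compute ||x|| (intermediates to 6 decimals).
||x|| = sqrt(4.1413^2 + 7.7166^2) = 8.757641
Step 2: Project.
Since ||x|| > R, scale = R/||x|| = 4/8.757641 = 0.456744, proj(x) = scale * x
proj(x) = [1.891514, 3.524511]
Step 3: Dot product.
a^T * proj(x) = -1*1.891514 + 3*3.524511 = 8.682


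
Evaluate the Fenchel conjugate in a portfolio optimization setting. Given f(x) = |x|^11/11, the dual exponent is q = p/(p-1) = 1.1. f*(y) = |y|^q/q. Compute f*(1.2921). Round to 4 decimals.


The conjugate exponent q satisfies 1/p + 1/q = 1.
p = 11, so q = 11/(11 - 1) = 1.1
|y|^q = 1.2921^1.1 = 1.3256
f*(1.2921) = 1.3256 / 1.1 = 1.2051


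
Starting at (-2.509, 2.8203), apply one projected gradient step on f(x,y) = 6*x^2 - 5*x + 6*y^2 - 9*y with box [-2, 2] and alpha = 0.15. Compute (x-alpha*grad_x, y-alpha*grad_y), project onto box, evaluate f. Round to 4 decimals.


Step 1: Compute gradient at (-2.509, 2.8203).
grad_x = 2*6*-2.509 - 5 = -35.108
grad_y = 2*6*2.8203 - 9 = 24.8436
Step 2: Gradient step.
x_raw = -2.509 - 0.15*-35.108 = 2.7572
y_raw = 2.8203 - 0.15*24.8436 = -0.9062
Step 3: Project onto [-2, 2].
x_proj = clip(2.7572) = 2.0
y_proj = clip(-0.9062) = -0.9062
Step 4: Evaluate f.
f(2.0, -0.9062) = 27.0838


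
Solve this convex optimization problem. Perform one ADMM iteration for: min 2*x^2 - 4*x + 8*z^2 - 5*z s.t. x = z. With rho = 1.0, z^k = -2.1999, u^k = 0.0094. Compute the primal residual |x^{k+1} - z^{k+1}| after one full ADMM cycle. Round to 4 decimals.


ADMM iteration with rho = 1.0, z^k = -2.1999, u^k = 0.0094
Step 1: x-update.
Minimize 2*x^2 - 4*x + (1.0/2)*(x + 2.1999 + 0.0094)^2
FOC: (2*2 + 1.0)*x = 4 + 1.0*(-2.1999 - 0.0094)
x^{k+1} = 0.3581
Step 2: z-update.
Minimize 8*z^2 - 5*z + (1.0/2)*(0.3581 - z + 0.0094)^2
FOC: (2*8 + 1.0)*z = 5 + 1.0*(0.3581 + 0.0094)
z^{k+1} = 0.3157
Step 3: u-update.
u^{k+1} = 0.0094 + 0.3581 - 0.3157 = 0.0518
Step 4: Primal residual = |0.3581 - 0.3157| = 0.0424


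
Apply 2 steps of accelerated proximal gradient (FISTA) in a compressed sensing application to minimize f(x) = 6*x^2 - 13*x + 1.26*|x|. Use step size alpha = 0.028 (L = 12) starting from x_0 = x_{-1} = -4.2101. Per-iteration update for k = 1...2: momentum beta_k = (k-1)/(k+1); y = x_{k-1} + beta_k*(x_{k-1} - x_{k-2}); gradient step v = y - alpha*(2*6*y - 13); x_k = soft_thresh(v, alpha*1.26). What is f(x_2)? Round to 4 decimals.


FISTA on f(x) = 6*x^2 - 13*x + 1.26*|x|
L = 12, alpha = 0.028
Iteration 1: beta = 0.0, y = -4.2101 + 0.0*(-4.2101 + 4.2101) = -4.2101
  grad(y) = -63.5212, v = y - alpha*grad = -2.4315
  prox(v) = soft_thresh(-2.4315, 0.0353) = -2.3962
Iteration 2: beta = 0.3333, y = -2.3962 + 0.3333*(-2.3962 + 4.2101) = -1.7916
  grad(y) = -34.4992, v = y - alpha*grad = -0.8256
  prox(v) = soft_thresh(-0.8256, 0.0353) = -0.7903
f(x_2) = 6*(-0.7903)^2 - 13*(-0.7903) + 1.26*|-0.7903| = 15.0182


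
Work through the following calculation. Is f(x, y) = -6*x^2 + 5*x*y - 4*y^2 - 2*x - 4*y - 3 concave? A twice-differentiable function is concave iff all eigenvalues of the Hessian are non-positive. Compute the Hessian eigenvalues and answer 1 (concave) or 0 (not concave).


The Hessian of f(x,y) = -6*x^2 + 5*x*y - 4*y^2 - 2*x - 4*y - 3 is:
H = [[-12, 5], [5, -8]]
Trace = -12 - 8 = -20
Determinant = -12*-8 - (5)^2 = 71
Discriminant = (-20)^2 - 4*71 = 116.0
Eigenvalues: lambda_1 = -15.3852, lambda_2 = -4.6148
The function is concave.

1


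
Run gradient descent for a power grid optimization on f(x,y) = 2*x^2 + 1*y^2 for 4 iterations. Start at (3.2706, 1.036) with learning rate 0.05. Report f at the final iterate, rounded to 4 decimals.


Gradient descent on f(x,y) = 2*x^2 + 1*y^2.
Starting point: (3.2706, 1.036), alpha = 0.05
Step 1: grad_x = 2*2*3.2706 = 13.0824, grad_y = 2*1*1.036 = 2.072
  x_1 = 3.2706 - 0.05*13.0824 = 2.6165
  y_1 = 1.036 - 0.05*2.072 = 0.9324
Step 2: grad_x = 2*2*2.6165 = 10.4659, grad_y = 2*1*0.9324 = 1.8648
  x_2 = 2.6165 - 0.05*10.4659 = 2.0932
  y_2 = 0.9324 - 0.05*1.8648 = 0.8392
Step 3: grad_x = 2*2*2.0932 = 8.3727, grad_y = 2*1*0.8392 = 1.6783
  x_3 = 2.0932 - 0.05*8.3727 = 1.6745
  y_3 = 0.8392 - 0.05*1.6783 = 0.7552
Step 4: grad_x = 2*2*1.6745 = 6.6982, grad_y = 2*1*0.7552 = 1.5105
  x_4 = 1.6745 - 0.05*6.6982 = 1.3396
  y_4 = 0.7552 - 0.05*1.5105 = 0.6797
f(1.3396, 0.6797) = 2*1.3396^2 + 1*0.6797^2 = 4.0513


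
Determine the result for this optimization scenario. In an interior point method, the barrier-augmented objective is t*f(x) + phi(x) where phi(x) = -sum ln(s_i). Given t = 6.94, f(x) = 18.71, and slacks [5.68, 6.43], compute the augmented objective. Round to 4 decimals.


Step 1: Compute log-barrier.
ln values: [1.737, 1.861]
phi = -(1.737 + 1.861) = -3.5979
Step 2: Compute augmented objective.
t*f(x) = 6.94*18.71 = 129.8474
Total = 129.8474 - 3.5979 = 126.2495


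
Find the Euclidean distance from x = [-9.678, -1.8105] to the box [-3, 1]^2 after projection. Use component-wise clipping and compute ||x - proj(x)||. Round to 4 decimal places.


Project each component onto [-3, 1].
clip(-9.678) = -3.0, clip(-1.8105) = -1.8105
Projection = [-3.0, -1.8105]
Squared diffs: [44.5957, 0.0]
Distance = sqrt(44.5957) = 6.678


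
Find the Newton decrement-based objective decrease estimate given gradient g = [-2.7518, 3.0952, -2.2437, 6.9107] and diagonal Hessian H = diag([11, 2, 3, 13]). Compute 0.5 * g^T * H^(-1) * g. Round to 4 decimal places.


Step 1: H is diagonal, so H^(-1) * g = [-0.2502, 1.5476, -0.7479, 0.5316].
Step 2: g^T H^(-1) g = sum_i g_i^2 / H_ii
  = (-2.7518)^2/11 + (3.0952)^2/2 + (-2.2437)^2/3 + (6.9107)^2/13
  = 0.6884 + 4.7901 + 1.6781 + 3.6737 = 10.8303
Step 3: Objective decrease = 0.5 * g^T H^(-1) g = 5.4151


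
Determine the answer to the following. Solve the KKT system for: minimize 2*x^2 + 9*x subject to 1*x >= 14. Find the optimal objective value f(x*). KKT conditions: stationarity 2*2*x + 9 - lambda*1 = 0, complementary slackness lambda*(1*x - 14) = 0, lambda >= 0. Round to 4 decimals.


Step 1: Try lambda = 0 (constraint inactive).
x_unc = -9/(2*2) = -2.25
Check: 1*-2.25 = -2.25 < 14 -- violated!
Step 2: Constraint must be active: 1*x = 14
x* = 14/1 = 14.0
lambda = (2*2*14.0 + 9)/1 = 65.0
Step 3: Compute optimal value.
f(x*) = 2*14.0^2 + 9*14.0 = 518.0


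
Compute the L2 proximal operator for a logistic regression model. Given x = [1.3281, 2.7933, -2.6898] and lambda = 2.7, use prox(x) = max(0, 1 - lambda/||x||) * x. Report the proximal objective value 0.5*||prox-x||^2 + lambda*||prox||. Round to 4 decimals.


Step 1: Compute ||x||.
||x|| = 4.099
Step 2: Compute scaling factor.
scale = max(0, 1 - 2.7/4.099) = 0.3413
Step 3: prox(x) = [0.4533, 0.9533, -0.918]
||prox(x)|| = 1.399
Step 4: Proximal objective.
0.5*||prox-x||^2 = 3.645
lambda*||prox|| = 3.7773
Total = 7.4222


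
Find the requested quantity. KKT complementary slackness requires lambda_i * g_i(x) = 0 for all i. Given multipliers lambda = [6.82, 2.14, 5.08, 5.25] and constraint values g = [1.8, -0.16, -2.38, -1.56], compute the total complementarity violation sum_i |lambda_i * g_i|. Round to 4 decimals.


KKT complementary slackness check:
lambda_1 * g_1 = 6.82 * 1.8 = 12.276
lambda_2 * g_2 = 2.14 * -0.16 = -0.3424
lambda_3 * g_3 = 5.08 * -2.38 = -12.0904
lambda_4 * g_4 = 5.25 * -1.56 = -8.19
Total violation = 12.276 + 0.3424 + 12.0904 + 8.19 = 32.8988


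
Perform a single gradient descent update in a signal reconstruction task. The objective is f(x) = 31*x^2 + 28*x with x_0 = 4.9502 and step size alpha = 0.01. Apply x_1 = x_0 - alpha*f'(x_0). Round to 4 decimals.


We compute the gradient at x_0 and apply the update.
f'(x) = 62*x + 28
f'(4.9502) = 62*4.9502 + 28 = 334.9124
x_1 = 4.9502 - 0.01*334.9124 = 1.6011


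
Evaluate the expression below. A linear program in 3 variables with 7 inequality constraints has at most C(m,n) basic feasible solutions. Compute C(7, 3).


Each vertex corresponds to some choice of n active constraints out of m, so the number of vertices is at most C(m, n) = m! / (n!(m-n)!).
m = 7, n = 3
Numerator: 7 * 6 * 5
Denominator: 3! = 6
C(7, 3) = 35


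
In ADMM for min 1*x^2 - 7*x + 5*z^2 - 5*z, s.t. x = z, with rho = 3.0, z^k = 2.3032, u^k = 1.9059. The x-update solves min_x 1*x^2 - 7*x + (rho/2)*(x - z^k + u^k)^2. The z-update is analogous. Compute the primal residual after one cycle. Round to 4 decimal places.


ADMM iteration with rho = 3.0, z^k = 2.3032, u^k = 1.9059
Step 1: x-update.
Minimize 1*x^2 - 7*x + (3.0/2)*(x - 2.3032 + 1.9059)^2
FOC: (2*1 + 3.0)*x = 7 + 3.0*(2.3032 - 1.9059)
x^{k+1} = 1.6384
Step 2: z-update.
Minimize 5*z^2 - 5*z + (3.0/2)*(1.6384 - z + 1.9059)^2
FOC: (2*5 + 3.0)*z = 5 + 3.0*(1.6384 + 1.9059)
z^{k+1} = 1.2025
Step 3: u-update.
u^{k+1} = 1.9059 + 1.6384 - 1.2025 = 2.3418
Step 4: Primal residual = |1.6384 - 1.2025| = 0.4359


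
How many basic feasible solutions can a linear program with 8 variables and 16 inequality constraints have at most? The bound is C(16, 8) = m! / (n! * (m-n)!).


Each vertex corresponds to some choice of n active constraints out of m, so the number of vertices is at most C(m, n) = m! / (n!(m-n)!).
m = 16, n = 8
Numerator: 16 * 15 * 14 * 13 * 12 * 11 * 10 * 9
Denominator: 8! = 40320
C(16, 8) = 12870


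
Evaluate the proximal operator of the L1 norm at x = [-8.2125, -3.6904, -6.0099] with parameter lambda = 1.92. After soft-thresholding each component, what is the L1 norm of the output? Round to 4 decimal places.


Soft-thresholding with lambda = 1.92:
prox(-8.2125) = sign(-8.2125)*max(|-8.2125| - 1.92, 0) = -6.2925
prox(-3.6904) = sign(-3.6904)*max(|-3.6904| - 1.92, 0) = -1.7704
prox(-6.0099) = sign(-6.0099)*max(|-6.0099| - 1.92, 0) = -4.0899
prox(x) = [-6.2925, -1.7704, -4.0899]
||prox(x)||_1 = 6.2925 + 1.7704 + 4.0899 = 12.1528


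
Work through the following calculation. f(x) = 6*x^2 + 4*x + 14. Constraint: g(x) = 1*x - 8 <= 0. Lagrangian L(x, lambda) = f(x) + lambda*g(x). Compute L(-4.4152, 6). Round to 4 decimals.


Step 1: Evaluate f(x).
f(-4.4152) = 6*(-4.4152)^2 + 4*(-4.4152) + 14 = 113.3031
Step 2: Evaluate g(x).
g(-4.4152) = 1*-4.4152 - 8 = -12.4152
Step 3: Compute Lagrangian.
L = 113.3031 + 6*-12.4152 = 38.8119


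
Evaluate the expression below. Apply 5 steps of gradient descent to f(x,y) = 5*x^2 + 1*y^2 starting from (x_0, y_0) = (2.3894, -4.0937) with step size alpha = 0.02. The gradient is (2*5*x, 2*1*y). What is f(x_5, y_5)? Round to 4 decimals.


Gradient descent on f(x,y) = 5*x^2 + 1*y^2.
Starting point: (2.3894, -4.0937), alpha = 0.02
Step 1: grad_x = 2*5*2.3894 = 23.894, grad_y = 2*1*-4.0937 = -8.1874
  x_1 = 2.3894 - 0.02*23.894 = 1.9115
  y_1 = -4.0937 - 0.02*-8.1874 = -3.93
Step 2: grad_x = 2*5*1.9115 = 19.1152, grad_y = 2*1*-3.93 = -7.8599
  x_2 = 1.9115 - 0.02*19.1152 = 1.5292
  y_2 = -3.93 - 0.02*-7.8599 = -3.7728
Step 3: grad_x = 2*5*1.5292 = 15.2922, grad_y = 2*1*-3.7728 = -7.5455
  x_3 = 1.5292 - 0.02*15.2922 = 1.2234
  y_3 = -3.7728 - 0.02*-7.5455 = -3.6218
Step 4: grad_x = 2*5*1.2234 = 12.2337, grad_y = 2*1*-3.6218 = -7.2437
  x_4 = 1.2234 - 0.02*12.2337 = 0.9787
  y_4 = -3.6218 - 0.02*-7.2437 = -3.477
Step 5: grad_x = 2*5*0.9787 = 9.787, grad_y = 2*1*-3.477 = -6.9539
  x_5 = 0.9787 - 0.02*9.787 = 0.783
  y_5 = -3.477 - 0.02*-6.9539 = -3.3379
f(0.783, -3.3379) = 5*0.783^2 + 1*(-3.3379)^2 = 14.2066


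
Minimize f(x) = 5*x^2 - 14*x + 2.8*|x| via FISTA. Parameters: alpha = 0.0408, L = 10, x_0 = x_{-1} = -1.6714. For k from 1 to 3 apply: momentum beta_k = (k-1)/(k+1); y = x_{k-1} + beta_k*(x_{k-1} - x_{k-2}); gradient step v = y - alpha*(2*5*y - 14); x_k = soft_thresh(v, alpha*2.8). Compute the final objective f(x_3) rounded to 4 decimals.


FISTA on f(x) = 5*x^2 - 14*x + 2.8*|x|
L = 10, alpha = 0.0408
Iteration 1: beta = 0.0, y = -1.6714 + 0.0*(-1.6714 + 1.6714) = -1.6714
  grad(y) = -30.714, v = y - alpha*grad = -0.4183
  prox(v) = soft_thresh(-0.4183, 0.1142) = -0.304
Iteration 2: beta = 0.3333, y = -0.304 + 0.3333*(-0.304 + 1.6714) = 0.1518
  grad(y) = -12.4824, v = y - alpha*grad = 0.661
  prox(v) = soft_thresh(0.661, 0.1142) = 0.5468
Iteration 3: beta = 0.5, y = 0.5468 + 0.5*(0.5468 + 0.304) = 0.9722
  grad(y) = -4.2778, v = y - alpha*grad = 1.1468
  prox(v) = soft_thresh(1.1468, 0.1142) = 1.0325
f(x_3) = 5*1.0325^2 - 14*1.0325 + 2.8*|1.0325| = -6.2337


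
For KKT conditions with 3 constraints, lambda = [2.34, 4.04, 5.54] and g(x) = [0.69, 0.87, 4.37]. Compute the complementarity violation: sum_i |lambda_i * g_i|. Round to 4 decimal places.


KKT complementary slackness check:
lambda_1 * g_1 = 2.34 * 0.69 = 1.6146
lambda_2 * g_2 = 4.04 * 0.87 = 3.5148
lambda_3 * g_3 = 5.54 * 4.37 = 24.2098
Total violation = 1.6146 + 3.5148 + 24.2098 = 29.3392


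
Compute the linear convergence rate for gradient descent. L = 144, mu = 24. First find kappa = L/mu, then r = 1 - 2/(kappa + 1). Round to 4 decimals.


Step 1: Compute the condition number.
kappa = L/mu = 144/24 = 6.0
Step 2: Compute the convergence rate.
r = 1 - 2/(kappa + 1) = 1 - 2*mu/(L + mu) = (L - mu)/(L + mu) = 120/168 = 0.7143


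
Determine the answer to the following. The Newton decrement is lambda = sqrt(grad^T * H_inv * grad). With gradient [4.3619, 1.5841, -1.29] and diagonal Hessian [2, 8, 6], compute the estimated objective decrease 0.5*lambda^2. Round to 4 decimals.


Step 1: H is diagonal, so H^(-1) * g = [2.181, 0.198, -0.215].
Step 2: g^T H^(-1) g = sum_i g_i^2 / H_ii
  = (4.3619)^2/2 + (1.5841)^2/8 + (-1.29)^2/6
  = 9.5131 + 0.3137 + 0.2774 = 10.1041
Step 3: Objective decrease = 0.5 * g^T H^(-1) g = 5.0521


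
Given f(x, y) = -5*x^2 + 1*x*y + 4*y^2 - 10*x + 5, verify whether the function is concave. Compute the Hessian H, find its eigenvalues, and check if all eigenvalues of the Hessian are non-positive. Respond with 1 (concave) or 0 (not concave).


The Hessian of f(x,y) = -5*x^2 + 1*x*y + 4*y^2 - 10*x + 5 is:
H = [[-10, 1], [1, 8]]
Trace = -10 + 8 = -2
Determinant = -10*8 - (1)^2 = -81
Discriminant = (-2)^2 - 4*-81 = 328.0
Eigenvalues: lambda_1 = -10.0554, lambda_2 = 8.0554
The function is not concave.

0


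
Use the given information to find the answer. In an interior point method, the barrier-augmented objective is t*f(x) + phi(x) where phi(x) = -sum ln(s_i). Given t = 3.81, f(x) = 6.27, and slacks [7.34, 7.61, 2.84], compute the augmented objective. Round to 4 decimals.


Step 1: Compute log-barrier.
ln values: [1.9933, 2.0295, 1.0438]
phi = -(1.9933 + 2.0295 + 1.0438) = -5.0666
Step 2: Compute augmented objective.
t*f(x) = 3.81*6.27 = 23.8887
Total = 23.8887 - 5.0666 = 18.8221
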